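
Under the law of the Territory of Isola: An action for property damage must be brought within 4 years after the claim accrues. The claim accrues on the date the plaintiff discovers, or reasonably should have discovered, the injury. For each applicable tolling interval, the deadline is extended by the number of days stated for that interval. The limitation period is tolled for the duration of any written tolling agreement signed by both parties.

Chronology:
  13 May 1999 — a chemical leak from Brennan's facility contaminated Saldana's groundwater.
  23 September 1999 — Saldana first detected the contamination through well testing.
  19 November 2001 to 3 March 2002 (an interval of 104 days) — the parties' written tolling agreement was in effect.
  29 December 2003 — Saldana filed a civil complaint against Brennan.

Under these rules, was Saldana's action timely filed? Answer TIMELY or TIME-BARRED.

The claim did not accrue until Saldana discovered the injury on 23 September 1999; the 13 May 1999 act date does not start the clock under the stated rule.
The untolled deadline — 4 years after 23 September 1999 — is 23 September 2003.
The period was tolled for 104 days by the written tolling agreement (19 November 2001 to 3 March 2002), pushing the deadline to 5 January 2004.
Saldana filed on 29 December 2003, before the 5 January 2004 deadline, so the action is timely.

TIMELY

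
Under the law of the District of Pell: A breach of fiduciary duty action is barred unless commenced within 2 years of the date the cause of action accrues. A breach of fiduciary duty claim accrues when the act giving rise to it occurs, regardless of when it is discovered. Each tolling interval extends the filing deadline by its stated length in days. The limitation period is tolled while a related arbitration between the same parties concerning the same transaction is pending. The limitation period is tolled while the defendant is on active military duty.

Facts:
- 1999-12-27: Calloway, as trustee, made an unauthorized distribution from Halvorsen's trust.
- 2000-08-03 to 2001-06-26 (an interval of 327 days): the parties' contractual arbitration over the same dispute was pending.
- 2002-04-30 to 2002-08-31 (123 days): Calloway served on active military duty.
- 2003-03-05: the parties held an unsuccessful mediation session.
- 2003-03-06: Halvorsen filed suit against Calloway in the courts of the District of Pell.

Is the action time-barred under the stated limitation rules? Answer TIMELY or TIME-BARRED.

TIMELY

The claim accrued on 1999-12-27, when the wrongful act occurred.
Adding the 2 years base period to 1999-12-27 gives a deadline of 2001-12-27, before any tolling.
The pending related arbitration from 2000-08-03 to 2001-06-26 tolled the period for 327 days, extending the deadline to 2002-11-19.
Because the defendant's active military service ran from 2002-04-30 to 2002-08-31, the deadline is extended by 123 days to 2003-03-22.
None of the other events listed affects the running of the period under the stated rules.
Filing on 2003-03-06 beat the 2003-03-22 deadline — the action is timely.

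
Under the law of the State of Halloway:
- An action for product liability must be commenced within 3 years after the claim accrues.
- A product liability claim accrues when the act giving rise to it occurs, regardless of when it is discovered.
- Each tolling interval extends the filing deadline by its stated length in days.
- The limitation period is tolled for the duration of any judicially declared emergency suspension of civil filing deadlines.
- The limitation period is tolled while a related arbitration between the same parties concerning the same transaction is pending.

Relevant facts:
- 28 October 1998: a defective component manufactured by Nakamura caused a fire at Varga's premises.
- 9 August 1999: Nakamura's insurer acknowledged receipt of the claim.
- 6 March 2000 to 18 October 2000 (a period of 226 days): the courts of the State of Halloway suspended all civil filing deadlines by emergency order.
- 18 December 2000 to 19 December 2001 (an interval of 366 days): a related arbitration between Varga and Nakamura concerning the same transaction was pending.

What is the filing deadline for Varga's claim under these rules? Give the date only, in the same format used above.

The limitation period began to run on 28 October 1998.
Adding the 3 years base period to 28 October 1998 gives a deadline of 28 October 2001, before any tolling.
Because the emergency suspension of filing deadlines ran from 6 March 2000 to 18 October 2000, the deadline is extended by 226 days to 11 June 2002.
The pending related arbitration from 18 December 2000 to 19 December 2001 tolled the period for 366 days, extending the deadline to 12 June 2003.
None of the other events listed affects the running of the period under the stated rules.

12 June 2003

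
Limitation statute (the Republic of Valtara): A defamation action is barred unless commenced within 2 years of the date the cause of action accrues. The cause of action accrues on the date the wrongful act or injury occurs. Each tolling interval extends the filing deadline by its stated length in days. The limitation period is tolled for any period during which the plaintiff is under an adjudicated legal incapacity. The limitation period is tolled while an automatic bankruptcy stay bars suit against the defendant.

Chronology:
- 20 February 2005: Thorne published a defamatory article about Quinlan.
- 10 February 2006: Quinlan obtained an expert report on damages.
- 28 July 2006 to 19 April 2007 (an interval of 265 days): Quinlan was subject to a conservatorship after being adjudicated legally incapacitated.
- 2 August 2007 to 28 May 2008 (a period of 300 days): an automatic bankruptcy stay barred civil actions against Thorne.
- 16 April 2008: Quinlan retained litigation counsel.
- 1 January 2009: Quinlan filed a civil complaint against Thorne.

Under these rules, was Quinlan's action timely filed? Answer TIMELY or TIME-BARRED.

TIME-BARRED

The cause of action accrued on 20 February 2005, the date of the act.
Adding the 2 years base period to 20 February 2005 gives a deadline of 20 February 2007, before any tolling.
The period was tolled for 265 days by the plaintiff's legal incapacity (28 July 2006 to 19 April 2007), pushing the deadline to 12 November 2007.
The period was tolled for 300 days by the automatic bankruptcy stay (2 August 2007 to 28 May 2008), pushing the deadline to 7 September 2008.
The other events in the timeline have no effect on the limitation period under the stated rules.
Filing on 1 January 2009 missed the 7 September 2008 deadline — the action is time-barred.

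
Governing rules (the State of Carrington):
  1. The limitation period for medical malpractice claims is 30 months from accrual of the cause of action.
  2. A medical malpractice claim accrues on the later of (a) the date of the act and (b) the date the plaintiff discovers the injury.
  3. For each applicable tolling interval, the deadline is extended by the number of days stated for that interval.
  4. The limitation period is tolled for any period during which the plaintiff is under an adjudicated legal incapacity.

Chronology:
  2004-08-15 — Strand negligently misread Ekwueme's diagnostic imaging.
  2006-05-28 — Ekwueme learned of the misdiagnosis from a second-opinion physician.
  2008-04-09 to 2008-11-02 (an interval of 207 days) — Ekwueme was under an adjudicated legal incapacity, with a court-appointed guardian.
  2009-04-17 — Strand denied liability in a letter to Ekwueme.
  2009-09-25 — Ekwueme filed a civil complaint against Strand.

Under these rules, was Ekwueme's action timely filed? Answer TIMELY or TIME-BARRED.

TIME-BARRED

The claim accrued on 2006-05-28 — the later of the 2004-08-15 act and the 2006-05-28 discovery.
30 months from 2006-05-28 is 2008-11-28.
The plaintiff's legal incapacity from 2008-04-09 to 2008-11-02 tolled the period for 207 days, extending the deadline to 2009-06-23.
Nothing else in the chronology tolls or restarts the period.
Ekwueme filed on 2009-09-25, after the 2009-06-23 deadline, so the action is time-barred.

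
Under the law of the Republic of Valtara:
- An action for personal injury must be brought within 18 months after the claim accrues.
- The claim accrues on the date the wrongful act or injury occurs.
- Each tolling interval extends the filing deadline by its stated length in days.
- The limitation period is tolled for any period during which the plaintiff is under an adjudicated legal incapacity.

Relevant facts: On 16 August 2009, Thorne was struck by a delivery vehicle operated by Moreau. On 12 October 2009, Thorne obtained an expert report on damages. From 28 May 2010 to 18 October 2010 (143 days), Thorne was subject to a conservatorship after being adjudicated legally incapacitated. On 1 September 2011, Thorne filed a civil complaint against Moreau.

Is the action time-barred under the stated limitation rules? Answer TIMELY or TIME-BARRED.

The claim accrued on 16 August 2009, when the wrongful act occurred.
Adding the 18 months base period to 16 August 2009 gives a deadline of 16 February 2011, before any tolling.
Because the plaintiff's legal incapacity ran from 28 May 2010 to 18 October 2010, the deadline is extended by 143 days to 9 July 2011.
Nothing else in the chronology tolls or restarts the period.
The 1 September 2011 filing falls after the 9 July 2011 deadline; the claim is time-barred.

TIME-BARRED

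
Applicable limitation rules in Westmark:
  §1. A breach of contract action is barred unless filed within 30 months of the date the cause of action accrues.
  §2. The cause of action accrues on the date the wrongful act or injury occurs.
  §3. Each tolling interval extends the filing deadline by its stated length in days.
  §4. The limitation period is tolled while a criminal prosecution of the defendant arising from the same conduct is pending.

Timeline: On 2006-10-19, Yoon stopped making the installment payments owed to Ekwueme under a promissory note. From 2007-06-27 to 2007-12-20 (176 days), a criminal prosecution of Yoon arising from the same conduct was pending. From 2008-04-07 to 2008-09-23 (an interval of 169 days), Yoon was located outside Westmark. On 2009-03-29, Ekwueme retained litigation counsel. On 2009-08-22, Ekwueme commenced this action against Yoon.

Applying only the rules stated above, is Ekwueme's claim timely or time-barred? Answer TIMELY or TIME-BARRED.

The cause of action accrued on 2006-10-19, the date of the act.
Adding the 30 months base period to 2006-10-19 gives a deadline of 2009-04-19, before any tolling.
The period was tolled for 176 days by the pending criminal prosecution (2007-06-27 to 2007-12-20), pushing the deadline to 2009-10-12.
Although the defendant's absence ran from 2008-04-07 to 2008-09-23, the stated rules do not make that a tolling event, so it is disregarded.
The other events in the timeline have no effect on the limitation period under the stated rules.
Ekwueme filed on 2009-08-22, before the 2009-10-12 deadline, so the action is timely.

TIMELY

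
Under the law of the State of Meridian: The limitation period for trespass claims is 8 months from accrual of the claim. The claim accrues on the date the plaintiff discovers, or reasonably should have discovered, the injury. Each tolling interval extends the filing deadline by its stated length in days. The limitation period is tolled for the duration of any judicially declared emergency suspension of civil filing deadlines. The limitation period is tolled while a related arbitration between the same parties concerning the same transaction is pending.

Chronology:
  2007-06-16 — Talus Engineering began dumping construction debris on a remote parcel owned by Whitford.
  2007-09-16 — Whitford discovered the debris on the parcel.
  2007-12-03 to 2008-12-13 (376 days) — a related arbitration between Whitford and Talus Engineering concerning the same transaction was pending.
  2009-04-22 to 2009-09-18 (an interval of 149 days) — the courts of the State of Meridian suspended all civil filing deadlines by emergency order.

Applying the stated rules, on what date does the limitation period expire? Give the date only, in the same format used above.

Under the discovery rule, the claim accrued on 2007-09-16, when Whitford discovered the injury — not on the 2007-06-16 date of the underlying act.
8 months from 2007-09-16 is 2008-05-16.
Because the pending related arbitration ran from 2007-12-03 to 2008-12-13, the deadline is extended by 376 days to 2009-05-27.
The period was tolled for 149 days by the emergency suspension of filing deadlines (2009-04-22 to 2009-09-18), pushing the deadline to 2009-10-23.

2009-10-23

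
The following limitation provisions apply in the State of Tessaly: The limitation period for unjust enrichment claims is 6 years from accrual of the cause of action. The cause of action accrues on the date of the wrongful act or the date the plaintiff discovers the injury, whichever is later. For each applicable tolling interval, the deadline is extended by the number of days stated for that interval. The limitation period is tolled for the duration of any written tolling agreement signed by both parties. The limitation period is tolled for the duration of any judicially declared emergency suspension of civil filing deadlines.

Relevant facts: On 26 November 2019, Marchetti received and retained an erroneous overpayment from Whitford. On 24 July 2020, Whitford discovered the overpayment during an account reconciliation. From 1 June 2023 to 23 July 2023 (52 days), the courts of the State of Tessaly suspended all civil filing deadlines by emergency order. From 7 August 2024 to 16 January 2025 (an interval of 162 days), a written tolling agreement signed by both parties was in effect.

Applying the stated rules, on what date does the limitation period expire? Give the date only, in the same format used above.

23 February 2027

Because discovery on 24 July 2020 post-dates the 26 November 2019 act, accrual under the later-of rule falls on 24 July 2020.
The untolled deadline — 6 years after 24 July 2020 — is 24 July 2026.
The emergency suspension of filing deadlines from 1 June 2023 to 23 July 2023 tolled the period for 52 days, extending the deadline to 14 September 2026.
Because the written tolling agreement ran from 7 August 2024 to 16 January 2025, the deadline is extended by 162 days to 23 February 2027.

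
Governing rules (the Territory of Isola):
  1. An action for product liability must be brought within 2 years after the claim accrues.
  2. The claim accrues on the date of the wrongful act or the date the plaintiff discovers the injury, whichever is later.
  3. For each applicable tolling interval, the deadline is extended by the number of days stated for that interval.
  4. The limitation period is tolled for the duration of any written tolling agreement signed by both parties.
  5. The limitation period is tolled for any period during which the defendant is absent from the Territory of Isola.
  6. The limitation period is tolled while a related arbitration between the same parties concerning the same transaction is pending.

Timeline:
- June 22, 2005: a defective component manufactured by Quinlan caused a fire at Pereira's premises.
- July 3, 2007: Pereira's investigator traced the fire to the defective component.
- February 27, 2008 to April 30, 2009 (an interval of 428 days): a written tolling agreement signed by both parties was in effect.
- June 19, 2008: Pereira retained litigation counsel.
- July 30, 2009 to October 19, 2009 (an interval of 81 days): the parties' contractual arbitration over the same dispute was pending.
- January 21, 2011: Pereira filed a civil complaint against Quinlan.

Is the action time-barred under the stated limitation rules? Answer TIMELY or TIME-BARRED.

The claim accrued on July 3, 2007 — the later of the June 22, 2005 act and the July 3, 2007 discovery.
The untolled deadline — 2 years after July 3, 2007 — is July 3, 2009.
Because the written tolling agreement ran from February 27, 2008 to April 30, 2009, the deadline is extended by 428 days to September 4, 2010.
The pending related arbitration from July 30, 2009 to October 19, 2009 tolled the period for 81 days, extending the deadline to November 24, 2010.
None of the other events listed affects the running of the period under the stated rules.
Pereira filed on January 21, 2011, after the November 24, 2010 deadline, so the action is time-barred.

TIME-BARRED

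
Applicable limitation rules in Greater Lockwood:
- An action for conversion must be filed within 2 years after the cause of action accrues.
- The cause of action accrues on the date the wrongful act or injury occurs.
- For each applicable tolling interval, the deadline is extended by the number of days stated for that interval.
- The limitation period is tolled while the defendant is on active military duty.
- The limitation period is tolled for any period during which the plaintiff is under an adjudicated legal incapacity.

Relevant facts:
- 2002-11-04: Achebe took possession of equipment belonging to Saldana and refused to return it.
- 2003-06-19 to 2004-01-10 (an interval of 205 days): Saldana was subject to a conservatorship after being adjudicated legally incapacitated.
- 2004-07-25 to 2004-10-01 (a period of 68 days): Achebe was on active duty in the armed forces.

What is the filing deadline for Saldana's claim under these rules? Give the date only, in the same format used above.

2005-08-04

The claim accrued on 2002-11-04, when the wrongful act occurred.
The untolled deadline — 2 years after 2002-11-04 — is 2004-11-04.
The period was tolled for 205 days by the plaintiff's legal incapacity (2003-06-19 to 2004-01-10), pushing the deadline to 2005-05-28.
The period was tolled for 68 days by the defendant's active military service (2004-07-25 to 2004-10-01), pushing the deadline to 2005-08-04.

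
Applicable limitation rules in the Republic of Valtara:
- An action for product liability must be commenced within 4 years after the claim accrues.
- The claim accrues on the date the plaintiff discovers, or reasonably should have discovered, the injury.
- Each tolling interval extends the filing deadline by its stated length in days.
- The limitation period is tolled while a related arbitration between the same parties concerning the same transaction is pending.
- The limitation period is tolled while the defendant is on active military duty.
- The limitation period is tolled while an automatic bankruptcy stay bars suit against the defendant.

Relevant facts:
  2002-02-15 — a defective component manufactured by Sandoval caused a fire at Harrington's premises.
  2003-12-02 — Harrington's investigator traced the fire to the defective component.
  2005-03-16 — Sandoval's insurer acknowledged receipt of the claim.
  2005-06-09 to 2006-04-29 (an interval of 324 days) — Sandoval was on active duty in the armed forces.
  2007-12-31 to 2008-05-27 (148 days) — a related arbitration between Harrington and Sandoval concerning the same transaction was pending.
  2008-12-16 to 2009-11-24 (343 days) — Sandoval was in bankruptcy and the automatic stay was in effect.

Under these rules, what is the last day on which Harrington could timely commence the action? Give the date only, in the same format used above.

2010-02-24

Under the discovery rule, the claim accrued on 2003-12-02, when Harrington discovered the injury — not on the 2002-02-15 date of the underlying act.
4 years from 2003-12-02 is 2007-12-02.
The period was tolled for 324 days by the defendant's active military service (2005-06-09 to 2006-04-29), pushing the deadline to 2008-10-21.
The pending related arbitration from 2007-12-31 to 2008-05-27 tolled the period for 148 days, extending the deadline to 2009-03-18.
Because the automatic bankruptcy stay ran from 2008-12-16 to 2009-11-24, the deadline is extended by 343 days to 2010-02-24.
Nothing else in the chronology tolls or restarts the period.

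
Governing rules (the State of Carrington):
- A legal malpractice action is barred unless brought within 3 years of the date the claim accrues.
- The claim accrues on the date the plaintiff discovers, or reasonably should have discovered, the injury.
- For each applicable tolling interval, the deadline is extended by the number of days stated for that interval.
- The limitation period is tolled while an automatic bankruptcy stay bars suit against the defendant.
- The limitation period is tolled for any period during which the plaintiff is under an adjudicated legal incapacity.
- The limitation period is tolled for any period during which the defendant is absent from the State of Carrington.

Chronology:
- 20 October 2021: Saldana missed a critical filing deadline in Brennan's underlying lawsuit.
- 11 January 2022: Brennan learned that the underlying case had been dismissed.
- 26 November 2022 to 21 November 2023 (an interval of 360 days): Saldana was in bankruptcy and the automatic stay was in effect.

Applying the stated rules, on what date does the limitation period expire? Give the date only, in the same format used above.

The claim did not accrue until Brennan discovered the injury on 11 January 2022; the 20 October 2021 act date does not start the clock under the stated rule.
The untolled deadline — 3 years after 11 January 2022 — is 11 January 2025.
The automatic bankruptcy stay from 26 November 2022 to 21 November 2023 tolled the period for 360 days, extending the deadline to 6 January 2026.

6 January 2026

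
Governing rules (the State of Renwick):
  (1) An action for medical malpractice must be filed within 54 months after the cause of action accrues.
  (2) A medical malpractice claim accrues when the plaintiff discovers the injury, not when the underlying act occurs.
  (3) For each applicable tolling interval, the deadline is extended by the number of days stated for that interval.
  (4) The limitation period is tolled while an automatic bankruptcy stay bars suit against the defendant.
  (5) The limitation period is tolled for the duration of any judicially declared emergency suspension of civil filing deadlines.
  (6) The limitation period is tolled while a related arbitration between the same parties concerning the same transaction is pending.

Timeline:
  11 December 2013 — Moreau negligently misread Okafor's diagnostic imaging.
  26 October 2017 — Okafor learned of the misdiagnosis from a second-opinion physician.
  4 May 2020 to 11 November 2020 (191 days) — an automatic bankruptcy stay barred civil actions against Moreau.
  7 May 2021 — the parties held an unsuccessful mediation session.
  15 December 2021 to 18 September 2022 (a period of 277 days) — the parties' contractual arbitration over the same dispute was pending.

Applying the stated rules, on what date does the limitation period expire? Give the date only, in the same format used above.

7 August 2023

Accrual is tied to discovery, so the period began on 26 October 2017 rather than on 11 December 2013 when the act occurred.
54 months from 26 October 2017 is 26 April 2022.
The automatic bankruptcy stay from 4 May 2020 to 11 November 2020 tolled the period for 191 days, extending the deadline to 3 November 2022.
Because the pending related arbitration ran from 15 December 2021 to 18 September 2022, the deadline is extended by 277 days to 7 August 2023.
None of the other events listed affects the running of the period under the stated rules.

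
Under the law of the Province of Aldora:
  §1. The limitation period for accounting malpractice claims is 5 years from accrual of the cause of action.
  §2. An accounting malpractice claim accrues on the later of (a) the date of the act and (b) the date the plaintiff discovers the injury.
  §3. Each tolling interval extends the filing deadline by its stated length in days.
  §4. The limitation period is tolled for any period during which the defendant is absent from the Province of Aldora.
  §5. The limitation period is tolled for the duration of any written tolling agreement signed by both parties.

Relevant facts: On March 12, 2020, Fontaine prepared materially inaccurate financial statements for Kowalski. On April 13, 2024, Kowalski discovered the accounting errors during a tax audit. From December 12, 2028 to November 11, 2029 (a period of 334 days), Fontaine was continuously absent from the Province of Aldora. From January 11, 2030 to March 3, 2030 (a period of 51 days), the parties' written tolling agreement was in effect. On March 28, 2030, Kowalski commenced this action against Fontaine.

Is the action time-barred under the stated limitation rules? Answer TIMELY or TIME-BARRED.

TIMELY

Because discovery on April 13, 2024 post-dates the March 12, 2020 act, accrual under the later-of rule falls on April 13, 2024.
Adding the 5 years base period to April 13, 2024 gives a deadline of April 13, 2029, before any tolling.
The defendant's absence from the jurisdiction from December 12, 2028 to November 11, 2029 tolled the period for 334 days, extending the deadline to March 13, 2030.
The written tolling agreement from January 11, 2030 to March 3, 2030 tolled the period for 51 days, extending the deadline to May 3, 2030.
Kowalski filed on March 28, 2030, before the May 3, 2030 deadline, so the action is timely.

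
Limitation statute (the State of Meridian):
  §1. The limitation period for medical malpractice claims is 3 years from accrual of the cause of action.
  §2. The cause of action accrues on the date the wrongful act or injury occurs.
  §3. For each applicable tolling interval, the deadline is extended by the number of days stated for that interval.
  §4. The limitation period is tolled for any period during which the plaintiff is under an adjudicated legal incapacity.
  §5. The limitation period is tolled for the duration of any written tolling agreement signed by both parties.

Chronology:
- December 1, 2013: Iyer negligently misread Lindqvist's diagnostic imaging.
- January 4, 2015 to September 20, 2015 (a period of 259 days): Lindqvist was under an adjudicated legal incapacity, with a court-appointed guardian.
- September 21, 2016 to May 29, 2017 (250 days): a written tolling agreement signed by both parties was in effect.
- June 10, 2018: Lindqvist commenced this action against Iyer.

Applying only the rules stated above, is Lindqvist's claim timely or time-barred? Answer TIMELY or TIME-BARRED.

TIME-BARRED

The limitation period began to run on December 1, 2013.
Adding the 3 years base period to December 1, 2013 gives a deadline of December 1, 2016, before any tolling.
The plaintiff's legal incapacity from January 4, 2015 to September 20, 2015 tolled the period for 259 days, extending the deadline to August 17, 2017.
Because the written tolling agreement ran from September 21, 2016 to May 29, 2017, the deadline is extended by 250 days to April 24, 2018.
Filing on June 10, 2018 missed the April 24, 2018 deadline — the action is time-barred.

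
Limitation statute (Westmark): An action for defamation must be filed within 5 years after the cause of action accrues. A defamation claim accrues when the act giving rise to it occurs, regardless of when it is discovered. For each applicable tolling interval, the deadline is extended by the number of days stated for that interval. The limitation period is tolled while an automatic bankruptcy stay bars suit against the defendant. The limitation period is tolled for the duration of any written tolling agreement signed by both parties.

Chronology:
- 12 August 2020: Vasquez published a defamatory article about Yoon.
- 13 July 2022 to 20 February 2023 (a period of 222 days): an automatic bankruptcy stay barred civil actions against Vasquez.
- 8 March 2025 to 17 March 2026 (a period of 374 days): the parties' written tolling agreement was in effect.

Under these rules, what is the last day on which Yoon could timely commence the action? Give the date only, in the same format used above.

The limitation period began to run on 12 August 2020.
Adding the 5 years base period to 12 August 2020 gives a deadline of 12 August 2025, before any tolling.
The automatic bankruptcy stay from 13 July 2022 to 20 February 2023 tolled the period for 222 days, extending the deadline to 22 March 2026.
The period was tolled for 374 days by the written tolling agreement (8 March 2025 to 17 March 2026), pushing the deadline to 31 March 2027.

31 March 2027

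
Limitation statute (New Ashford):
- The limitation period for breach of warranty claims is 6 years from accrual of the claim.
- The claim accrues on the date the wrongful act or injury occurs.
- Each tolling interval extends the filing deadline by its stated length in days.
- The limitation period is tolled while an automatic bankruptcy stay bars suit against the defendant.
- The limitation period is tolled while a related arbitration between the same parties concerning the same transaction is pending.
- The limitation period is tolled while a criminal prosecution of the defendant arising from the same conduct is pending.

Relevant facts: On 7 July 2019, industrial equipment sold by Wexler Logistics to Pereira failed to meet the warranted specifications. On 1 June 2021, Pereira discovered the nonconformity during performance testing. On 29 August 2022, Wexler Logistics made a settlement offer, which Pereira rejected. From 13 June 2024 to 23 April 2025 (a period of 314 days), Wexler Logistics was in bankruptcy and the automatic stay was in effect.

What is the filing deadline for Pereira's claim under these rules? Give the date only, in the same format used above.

Accrual is governed by the date of the act, so the period began to run on 7 July 2019; the later discovery on 1 June 2021 is irrelevant under the stated rule.
The untolled deadline — 6 years after 7 July 2019 — is 7 July 2025.
The automatic bankruptcy stay from 13 June 2024 to 23 April 2025 tolled the period for 314 days, extending the deadline to 17 May 2026.
None of the other events listed affects the running of the period under the stated rules.

17 May 2026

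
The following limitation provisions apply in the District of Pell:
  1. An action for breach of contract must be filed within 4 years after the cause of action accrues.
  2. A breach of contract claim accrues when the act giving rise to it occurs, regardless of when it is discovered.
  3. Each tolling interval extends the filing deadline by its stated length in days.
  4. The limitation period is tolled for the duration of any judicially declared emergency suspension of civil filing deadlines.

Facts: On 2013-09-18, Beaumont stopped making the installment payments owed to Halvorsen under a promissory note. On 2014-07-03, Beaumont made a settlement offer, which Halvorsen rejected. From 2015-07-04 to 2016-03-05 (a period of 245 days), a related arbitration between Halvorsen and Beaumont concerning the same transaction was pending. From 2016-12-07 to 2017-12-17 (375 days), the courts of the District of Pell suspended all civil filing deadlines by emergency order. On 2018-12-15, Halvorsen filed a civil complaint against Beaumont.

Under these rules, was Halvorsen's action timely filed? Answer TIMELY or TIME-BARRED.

TIME-BARRED

The cause of action accrued on 2013-09-18, the date of the act.
4 years from 2013-09-18 is 2017-09-18.
Because the emergency suspension of filing deadlines ran from 2016-12-07 to 2017-12-17, the deadline is extended by 375 days to 2018-09-28.
No stated provision tolls the period for a pending arbitration, so the interval from 2015-07-04 to 2016-03-05 has no effect on the deadline.
Nothing else in the chronology tolls or restarts the period.
Filing on 2018-12-15 missed the 2018-09-28 deadline — the action is time-barred.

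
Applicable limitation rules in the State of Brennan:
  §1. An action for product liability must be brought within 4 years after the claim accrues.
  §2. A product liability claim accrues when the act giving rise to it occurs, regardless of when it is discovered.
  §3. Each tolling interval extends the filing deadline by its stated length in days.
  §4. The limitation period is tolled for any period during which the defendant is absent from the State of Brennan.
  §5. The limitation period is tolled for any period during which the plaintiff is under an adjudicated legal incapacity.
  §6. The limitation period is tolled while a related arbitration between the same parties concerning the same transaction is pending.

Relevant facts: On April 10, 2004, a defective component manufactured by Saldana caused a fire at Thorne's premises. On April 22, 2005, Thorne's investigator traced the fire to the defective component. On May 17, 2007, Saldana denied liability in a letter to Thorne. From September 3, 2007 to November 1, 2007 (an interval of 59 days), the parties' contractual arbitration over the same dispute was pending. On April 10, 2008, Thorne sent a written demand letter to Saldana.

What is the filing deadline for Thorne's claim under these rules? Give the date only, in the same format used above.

The claim accrued on April 10, 2004, when the wrongful act occurred; under the stated occurrence rule the April 22, 2005 discovery does not delay accrual.
4 years from April 10, 2004 is April 10, 2008.
The period was tolled for 59 days by the pending related arbitration (September 3, 2007 to November 1, 2007), pushing the deadline to June 8, 2008.
The other events in the timeline have no effect on the limitation period under the stated rules.

June 8, 2008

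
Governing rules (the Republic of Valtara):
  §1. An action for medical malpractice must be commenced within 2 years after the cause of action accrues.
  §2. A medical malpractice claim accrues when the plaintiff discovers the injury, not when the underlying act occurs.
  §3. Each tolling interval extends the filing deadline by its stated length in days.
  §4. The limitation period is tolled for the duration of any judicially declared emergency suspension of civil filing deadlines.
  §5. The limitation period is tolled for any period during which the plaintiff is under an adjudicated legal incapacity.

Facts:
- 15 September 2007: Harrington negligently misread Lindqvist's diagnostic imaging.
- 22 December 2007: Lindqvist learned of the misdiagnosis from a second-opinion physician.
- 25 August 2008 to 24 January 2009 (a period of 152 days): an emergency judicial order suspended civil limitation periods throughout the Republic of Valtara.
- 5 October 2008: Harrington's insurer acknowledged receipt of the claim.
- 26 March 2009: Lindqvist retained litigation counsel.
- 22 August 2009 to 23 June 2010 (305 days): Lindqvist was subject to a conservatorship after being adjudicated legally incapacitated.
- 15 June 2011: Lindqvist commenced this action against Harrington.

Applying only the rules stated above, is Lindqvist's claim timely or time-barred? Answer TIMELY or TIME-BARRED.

Under the discovery rule, the claim accrued on 22 December 2007, when Lindqvist discovered the injury — not on the 15 September 2007 date of the underlying act.
Adding the 2 years base period to 22 December 2007 gives a deadline of 22 December 2009, before any tolling.
The emergency suspension of filing deadlines from 25 August 2008 to 24 January 2009 tolled the period for 152 days, extending the deadline to 23 May 2010.
Because the plaintiff's legal incapacity ran from 22 August 2009 to 23 June 2010, the deadline is extended by 305 days to 24 March 2011.
None of the other events listed affects the running of the period under the stated rules.
Filing on 15 June 2011 missed the 24 March 2011 deadline — the action is time-barred.

TIME-BARRED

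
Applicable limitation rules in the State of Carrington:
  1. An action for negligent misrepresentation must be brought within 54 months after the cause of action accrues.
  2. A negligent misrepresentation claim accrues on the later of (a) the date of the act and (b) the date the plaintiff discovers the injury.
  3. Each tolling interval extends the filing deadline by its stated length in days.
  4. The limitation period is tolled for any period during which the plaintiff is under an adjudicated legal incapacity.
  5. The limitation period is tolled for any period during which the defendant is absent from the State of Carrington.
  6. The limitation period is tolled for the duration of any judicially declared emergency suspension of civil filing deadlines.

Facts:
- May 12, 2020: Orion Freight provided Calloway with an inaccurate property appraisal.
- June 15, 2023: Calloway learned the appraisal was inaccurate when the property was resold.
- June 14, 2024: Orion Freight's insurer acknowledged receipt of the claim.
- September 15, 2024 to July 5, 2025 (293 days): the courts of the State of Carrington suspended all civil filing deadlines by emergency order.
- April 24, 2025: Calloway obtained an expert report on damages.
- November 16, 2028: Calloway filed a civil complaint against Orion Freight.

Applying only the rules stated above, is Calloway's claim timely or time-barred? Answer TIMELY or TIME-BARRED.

The claim accrued on June 15, 2023 — the later of the May 12, 2020 act and the June 15, 2023 discovery.
54 months from June 15, 2023 is December 15, 2027.
The period was tolled for 293 days by the emergency suspension of filing deadlines (September 15, 2024 to July 5, 2025), pushing the deadline to October 3, 2028.
Nothing else in the chronology tolls or restarts the period.
Filing on November 16, 2028 missed the October 3, 2028 deadline — the action is time-barred.

TIME-BARRED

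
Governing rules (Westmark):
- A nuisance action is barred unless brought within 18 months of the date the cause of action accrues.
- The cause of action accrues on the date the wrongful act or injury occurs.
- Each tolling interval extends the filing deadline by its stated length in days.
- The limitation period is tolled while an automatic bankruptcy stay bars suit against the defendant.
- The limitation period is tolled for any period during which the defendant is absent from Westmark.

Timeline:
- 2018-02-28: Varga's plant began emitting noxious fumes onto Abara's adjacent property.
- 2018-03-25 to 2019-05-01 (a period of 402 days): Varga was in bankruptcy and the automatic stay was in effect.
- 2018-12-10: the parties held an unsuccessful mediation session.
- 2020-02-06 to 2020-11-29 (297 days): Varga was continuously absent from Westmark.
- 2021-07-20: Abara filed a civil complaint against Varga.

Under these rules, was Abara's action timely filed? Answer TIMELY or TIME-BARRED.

TIMELY

The cause of action accrued on 2018-02-28, the date of the act.
18 months from 2018-02-28 is 2019-08-28.
The period was tolled for 402 days by the automatic bankruptcy stay (2018-03-25 to 2019-05-01), pushing the deadline to 2020-10-03.
The period was tolled for 297 days by the defendant's absence from the jurisdiction (2020-02-06 to 2020-11-29), pushing the deadline to 2021-07-27.
None of the other events listed affects the running of the period under the stated rules.
Abara filed on 2021-07-20, before the 2021-07-27 deadline, so the action is timely.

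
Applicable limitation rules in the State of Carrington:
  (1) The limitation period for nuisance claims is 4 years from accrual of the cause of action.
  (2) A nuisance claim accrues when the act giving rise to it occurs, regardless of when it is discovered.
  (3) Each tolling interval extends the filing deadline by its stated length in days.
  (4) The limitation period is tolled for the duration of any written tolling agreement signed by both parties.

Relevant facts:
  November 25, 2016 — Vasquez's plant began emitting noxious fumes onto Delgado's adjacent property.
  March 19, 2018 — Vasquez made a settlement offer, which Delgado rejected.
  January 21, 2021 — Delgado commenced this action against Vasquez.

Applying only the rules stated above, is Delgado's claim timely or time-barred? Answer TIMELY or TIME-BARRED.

TIME-BARRED

The claim accrued on November 25, 2016, when the wrongful act occurred.
Adding the 4 years base period to November 25, 2016 gives a deadline of November 25, 2020, before any tolling.
None of the other events listed affects the running of the period under the stated rules.
Filing on January 21, 2021 missed the November 25, 2020 deadline — the action is time-barred.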